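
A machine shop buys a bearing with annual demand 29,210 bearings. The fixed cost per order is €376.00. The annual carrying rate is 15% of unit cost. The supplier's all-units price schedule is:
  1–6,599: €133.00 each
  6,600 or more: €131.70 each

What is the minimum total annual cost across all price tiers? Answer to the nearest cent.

TC* ≈ €3,905,863.71

Holding cost per unit per year at price C is H = 0.15·C.
For each price level, check whether its EOQ is feasible; otherwise the best quantity at that price is the breakpoint.
EOQ at €133.00 = 1049.3 (feasible in tier 1): TC = 29,210×€133.00 + (29,210/1049.3)×376 + (1049.3/2)×0.15×€133.00 = €3,905,863.71.
EOQ at €131.70 = 1054.5 < 6600, so use break Q=6600: TC = 29,210×€131.70 + (29,210/6600.0)×376 + (6600.0/2)×0.15×€131.70 = €3,913,812.58.
Lowest total cost among the candidates is at Q = 1049.3.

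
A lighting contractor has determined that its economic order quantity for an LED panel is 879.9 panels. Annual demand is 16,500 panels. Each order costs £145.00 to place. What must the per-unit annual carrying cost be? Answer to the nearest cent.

The basic EOQ model gives Q* = √(2DS/H); rearrange for the unknown.
From Q* = √(2DS/H): H = 2DS / Q*² = 2 × 16,500 × 145 / 879.9² = 6.1804.

H ≈ £6.18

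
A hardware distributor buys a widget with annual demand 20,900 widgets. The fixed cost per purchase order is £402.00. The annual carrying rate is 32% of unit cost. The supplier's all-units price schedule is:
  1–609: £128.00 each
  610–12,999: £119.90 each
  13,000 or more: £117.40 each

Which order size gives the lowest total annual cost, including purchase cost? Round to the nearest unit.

Holding cost per unit per year at price C is H = 0.32·C.
Evaluate total cost at each tier's feasible EOQ or, if the EOQ is below the tier, at the tier's minimum quantity.
Tier 1 (£128.00): EOQ = 640.5 exceeds tier's upper bound 609, so this tier is dominated.
EOQ at £119.90 = 661.8 (feasible in tier 2): TC = 20,900×£119.90 + (20,900/661.8)×402 + (661.8/2)×0.32×£119.90 = £2,531,301.35.
EOQ at £117.40 = 668.8 < 13000, so use break Q=13000: TC = 20,900×£117.40 + (20,900/13000.0)×402 + (13000.0/2)×0.32×£117.40 = £2,698,498.29.
Lowest total cost is £2,531,301.35 at Q = 661.8.

Q* ≈ 662 widgets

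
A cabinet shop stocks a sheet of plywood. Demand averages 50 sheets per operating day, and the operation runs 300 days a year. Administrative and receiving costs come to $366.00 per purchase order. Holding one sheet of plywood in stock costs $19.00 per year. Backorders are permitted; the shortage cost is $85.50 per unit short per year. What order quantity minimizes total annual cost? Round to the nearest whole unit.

Annual demand D = 50 × 300 = 15,000.
With planned backorders, Q* = √(2DS/H) · √((H+B)/B).
√(2DS/H) = √(2 × 15,000 × 366 / 19) = 760.194.
√((H+B)/B) = √((19+85.5)/85.5) = 1.1055.
Q* ≈ 840.426.

Q* ≈ 840 sheets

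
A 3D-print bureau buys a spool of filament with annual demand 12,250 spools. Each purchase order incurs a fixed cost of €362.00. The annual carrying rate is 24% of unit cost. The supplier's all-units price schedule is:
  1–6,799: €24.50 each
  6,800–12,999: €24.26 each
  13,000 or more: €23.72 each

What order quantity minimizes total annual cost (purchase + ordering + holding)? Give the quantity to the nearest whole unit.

Holding cost per unit per year at price C is H = 0.24·C.
Evaluate total cost at each tier's feasible EOQ or, if the EOQ is below the tier, at the tier's minimum quantity.
EOQ at €24.50 = 1228.1 (feasible in tier 1): TC = 12,250×€24.50 + (12,250/1228.1)×362 + (1228.1/2)×0.24×€24.50 = €307,346.48.
EOQ at €24.26 = 1234.2 < 6800, so use break Q=6800: TC = 12,250×€24.26 + (12,250/6800.0)×362 + (6800.0/2)×0.24×€24.26 = €317,633.29.
EOQ at €23.72 = 1248.2 < 13000, so use break Q=13000: TC = 12,250×€23.72 + (12,250/13000.0)×362 + (13000.0/2)×0.24×€23.72 = €327,914.32.
Lowest total cost is €307,346.48 at Q = 1228.1.

Q* ≈ 1,228 spools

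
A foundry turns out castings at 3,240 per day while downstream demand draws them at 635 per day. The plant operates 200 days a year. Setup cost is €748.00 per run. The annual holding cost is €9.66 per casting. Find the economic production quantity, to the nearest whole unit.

Q* ≈ 4,946 castings

Annual demand D = 635 × 200 = 127,000.
Production build-up factor (1 − d/p) = 1 − 635/3,240 = 0.8040.
Q* = √(2DS / (H(1 − d/p))) = √(2 × 127,000 × 748 / (9.66 × 0.8040)).
= √(189,992,000 / 7.7668) ≈ 4945.927.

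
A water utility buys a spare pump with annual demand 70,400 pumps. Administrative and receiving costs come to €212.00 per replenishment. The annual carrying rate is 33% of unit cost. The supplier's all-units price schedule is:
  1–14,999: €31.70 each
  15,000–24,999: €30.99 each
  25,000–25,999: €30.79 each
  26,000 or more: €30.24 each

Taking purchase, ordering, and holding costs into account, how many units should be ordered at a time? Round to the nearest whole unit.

Holding cost per unit per year at price C is H = 0.33·C.
Evaluate total cost at each tier's feasible EOQ or, if the EOQ is below the tier, at the tier's minimum quantity.
EOQ at €31.70 = 1689.2 (feasible in tier 1): TC = 70,400×€31.70 + (70,400/1689.2)×212 + (1689.2/2)×0.33×€31.70 = €2,249,350.79.
EOQ at €30.99 = 1708.4 < 15000, so use break Q=15000: TC = 70,400×€30.99 + (70,400/15000.0)×212 + (15000.0/2)×0.33×€30.99 = €2,259,391.24.
EOQ at €30.79 = 1714.0 < 25000, so use break Q=25000: TC = 70,400×€30.79 + (70,400/25000.0)×212 + (25000.0/2)×0.33×€30.79 = €2,295,221.74.
EOQ at €30.24 = 1729.5 < 26000, so use break Q=26000: TC = 70,400×€30.24 + (70,400/26000.0)×212 + (26000.0/2)×0.33×€30.24 = €2,259,199.63.
Lowest total cost is €2,249,350.79 at Q = 1689.2.

Q* ≈ 1,689 pumps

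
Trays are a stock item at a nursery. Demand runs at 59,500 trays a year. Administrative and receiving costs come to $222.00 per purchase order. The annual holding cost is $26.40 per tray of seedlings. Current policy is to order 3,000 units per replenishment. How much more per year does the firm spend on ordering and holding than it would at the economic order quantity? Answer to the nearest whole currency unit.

Extra cost ≈ $17,594 per year

EOQ = √(2DS/H) = √(2 × 59,500 × 222 / 26.4) ≈ 1000.34.
Cost at Q* = (D/Q*)S + (Q*/2)H = √(2DSH) ≈ $26,409.00.
Cost at Q = 3,000: (59,500/3,000)×222 + (3,000/2)×26.4 = $4,403.00 + $39,600.00 = $44,003.00.
Excess = $44,003.00 − $26,409.00 = $17,594.00.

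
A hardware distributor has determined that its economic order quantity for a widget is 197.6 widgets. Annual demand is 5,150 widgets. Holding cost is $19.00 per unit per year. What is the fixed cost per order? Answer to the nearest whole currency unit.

S ≈ $72

Invert the EOQ relation Q*² = 2DS/H.
From Q* = √(2DS/H): S = Q*²H / (2D) = 197.6² × 19 / (2 × 5,150) = 72.0262.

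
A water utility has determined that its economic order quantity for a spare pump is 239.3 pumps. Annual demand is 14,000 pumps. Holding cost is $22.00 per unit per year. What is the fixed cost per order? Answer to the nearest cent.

The basic EOQ model gives Q* = √(2DS/H); rearrange for the unknown.
From Q* = √(2DS/H): S = Q*²H / (2D) = 239.3² × 22 / (2 × 14,000) = 44.9935.

S ≈ $44.99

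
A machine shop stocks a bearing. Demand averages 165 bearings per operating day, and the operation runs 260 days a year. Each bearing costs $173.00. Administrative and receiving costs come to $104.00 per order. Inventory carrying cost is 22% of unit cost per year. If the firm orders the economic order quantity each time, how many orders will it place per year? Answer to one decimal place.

Annual demand D = 165 × 260 = 42,900.
Holding cost H = 0.22 × $173.00 = $38.0600 per unit per year.
The optimal lot size = √(2DS/H) = √(2 × 42,900 × 104 / 38.06) ≈ 484.20.
Orders per year = D / Q* = 42,900 / 484.20 ≈ 88.600.

N ≈ 88.6 orders per year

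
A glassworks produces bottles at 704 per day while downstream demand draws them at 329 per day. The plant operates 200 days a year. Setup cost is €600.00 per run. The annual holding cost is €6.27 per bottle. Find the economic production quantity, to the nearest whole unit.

Annual demand D = 329 × 200 = 65,800.
Production build-up factor (1 − d/p) = 1 − 329/704 = 0.5327.
Q* = √(2DS / (H(1 − d/p))) = √(2 × 65,800 × 600 / (6.27 × 0.5327)).
= √(78,960,000 / 3.3398) ≈ 4862.286.

Q* ≈ 4,862 bottles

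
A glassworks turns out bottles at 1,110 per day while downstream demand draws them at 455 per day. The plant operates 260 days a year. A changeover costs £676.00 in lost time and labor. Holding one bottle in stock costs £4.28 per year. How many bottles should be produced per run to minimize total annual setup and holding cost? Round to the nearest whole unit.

Annual demand D = 455 × 260 = 118,300.
Production build-up factor (1 − d/p) = 1 − 455/1,110 = 0.5901.
Q* = √(2DS / (H(1 − d/p))) = √(2 × 118,300 × 676 / (4.28 × 0.5901)).
= √(159,941,600 / 2.5256) ≈ 7957.922.

Q* ≈ 7,958 bottles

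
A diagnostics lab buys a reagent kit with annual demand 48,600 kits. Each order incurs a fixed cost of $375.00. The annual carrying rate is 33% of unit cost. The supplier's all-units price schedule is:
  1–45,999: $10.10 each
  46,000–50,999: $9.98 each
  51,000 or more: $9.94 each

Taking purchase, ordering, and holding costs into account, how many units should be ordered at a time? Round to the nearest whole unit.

Q* ≈ 3,307 kits

Holding cost per unit per year at price C is H = 0.33·C.
Evaluate total cost at each tier's feasible EOQ or, if the EOQ is below the tier, at the tier's minimum quantity.
EOQ at $10.10 = 3307.0 (feasible in tier 1): TC = 48,600×$10.10 + (48,600/3307.0)×375 + (3307.0/2)×0.33×$10.10 = $501,882.15.
EOQ at $9.98 = 3326.8 < 46000, so use break Q=46000: TC = 48,600×$9.98 + (48,600/46000.0)×375 + (46000.0/2)×0.33×$9.98 = $561,172.40.
EOQ at $9.94 = 3333.5 < 51000, so use break Q=51000: TC = 48,600×$9.94 + (48,600/51000.0)×375 + (51000.0/2)×0.33×$9.94 = $567,086.45.
Lowest total cost is $501,882.15 at Q = 3307.0.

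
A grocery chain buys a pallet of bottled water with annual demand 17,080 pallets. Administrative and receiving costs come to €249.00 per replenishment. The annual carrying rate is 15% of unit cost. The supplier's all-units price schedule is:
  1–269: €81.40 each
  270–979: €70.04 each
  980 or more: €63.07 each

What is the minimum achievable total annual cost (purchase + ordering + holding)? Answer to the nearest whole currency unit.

Holding cost per unit per year at price C is H = 0.15·C.
Evaluate total cost at each tier's feasible EOQ or, if the EOQ is below the tier, at the tier's minimum quantity.
Tier 1 (€81.40): EOQ = 834.6 exceeds tier's upper bound 269, so this tier is dominated.
EOQ at €70.04 = 899.8 (feasible in tier 2): TC = 17,080×€70.04 + (17,080/899.8)×249 + (899.8/2)×0.15×€70.04 = €1,205,736.37.
EOQ at €63.07 = 948.2 < 980, so use break Q=980: TC = 17,080×€63.07 + (17,080/980.0)×249 + (980.0/2)×0.15×€63.07 = €1,086,210.96.
Lowest total cost among the candidates is at Q = 980.0.

TC* ≈ €1,086,211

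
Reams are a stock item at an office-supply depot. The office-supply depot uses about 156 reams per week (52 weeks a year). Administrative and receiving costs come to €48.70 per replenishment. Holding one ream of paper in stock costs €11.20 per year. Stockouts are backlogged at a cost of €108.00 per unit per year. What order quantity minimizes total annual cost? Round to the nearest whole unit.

Q* ≈ 279 reams

Annual demand D = 156 × 52 = 8,112.
With planned backorders, Q* = √(2DS/H) · √((H+B)/B).
√(2DS/H) = √(2 × 8,112 × 48.7 / 11.2) = 265.604.
√((H+B)/B) = √((11.2+108)/108) = 1.0506.
Q* ≈ 279.036.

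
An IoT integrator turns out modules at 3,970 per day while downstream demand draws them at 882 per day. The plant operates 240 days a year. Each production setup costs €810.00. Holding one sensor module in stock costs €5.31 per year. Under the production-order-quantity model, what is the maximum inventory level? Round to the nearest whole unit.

Annual demand D = 882 × 240 = 211,680.
Production build-up factor (1 − d/p) = 1 − 882/3,970 = 0.7778.
Q* = √(2DS / (H(1 − d/p))) = √(2 × 211,680 × 810 / (5.31 × 0.7778)).
= √(342,921,600 / 4.1303) ≈ 9111.854.
Maximum inventory = Q*(1 − d/p) = 9111.854 × 0.7778 ≈ 7087.508.

I_max ≈ 7,088 modules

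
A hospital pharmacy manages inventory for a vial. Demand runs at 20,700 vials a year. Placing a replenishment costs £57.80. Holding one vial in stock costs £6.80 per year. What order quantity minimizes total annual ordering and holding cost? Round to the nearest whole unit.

Q* ≈ 593 vials

EOQ = √(2DS / H) = √(2 × 20,700 × 57.8 / 6.8).
= √(2,392,920 / 6.8) = √351,900 ≈ 593.212.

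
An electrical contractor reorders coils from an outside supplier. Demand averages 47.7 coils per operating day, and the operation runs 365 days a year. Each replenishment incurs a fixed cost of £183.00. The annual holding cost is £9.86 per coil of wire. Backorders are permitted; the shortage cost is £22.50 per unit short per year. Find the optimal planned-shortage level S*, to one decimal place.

S* ≈ 293.8 coils

Annual demand D = 47.7 × 365 = 17,410.5.
With planned backorders, Q* = √(2DS/H) · √((H+B)/B).
√(2DS/H) = √(2 × 17,410.5 × 183 / 9.86) = 803.911.
√((H+B)/B) = √((9.86+22.5)/22.5) = 1.1993.
Q* ≈ 964.097.
S* = Q* · H/(H+B) = 964.097 × 9.86/32.36 ≈ 293.758.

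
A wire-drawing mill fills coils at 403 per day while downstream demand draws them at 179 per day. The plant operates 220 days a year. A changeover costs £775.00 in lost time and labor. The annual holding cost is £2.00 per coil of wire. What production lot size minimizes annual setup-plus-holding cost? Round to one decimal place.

Annual demand D = 179 × 220 = 39,380.
Production build-up factor (1 − d/p) = 1 − 179/403 = 0.5558.
Q* = √(2DS / (H(1 − d/p))) = √(2 × 39,380 × 775 / (2 × 0.5558)).
= √(61,039,000 / 1.1117) ≈ 7409.983.

Q* ≈ 7,410.0 coils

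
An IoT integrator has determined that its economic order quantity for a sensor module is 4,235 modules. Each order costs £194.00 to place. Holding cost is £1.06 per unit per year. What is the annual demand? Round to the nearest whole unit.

D ≈ 48,998 modules per year

The basic EOQ model gives Q* = √(2DS/H); rearrange for the unknown.
From Q* = √(2DS/H): D = Q*²H / (2S) = 4,235² × 1.06 / (2 × 194) = 48998.295.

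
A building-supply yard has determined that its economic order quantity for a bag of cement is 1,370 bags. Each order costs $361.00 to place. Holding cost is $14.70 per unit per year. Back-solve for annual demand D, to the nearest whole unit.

D ≈ 38,214 bags per year

The basic EOQ model gives Q* = √(2DS/H); rearrange for the unknown.
From Q* = √(2DS/H): D = Q*²H / (2S) = 1,370² × 14.7 / (2 × 361) = 38213.892.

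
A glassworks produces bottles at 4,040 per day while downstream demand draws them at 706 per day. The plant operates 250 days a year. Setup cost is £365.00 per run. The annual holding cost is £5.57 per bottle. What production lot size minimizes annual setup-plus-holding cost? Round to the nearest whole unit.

Q* ≈ 5,294 bottles

Annual demand D = 706 × 250 = 176,500.
Production build-up factor (1 − d/p) = 1 − 706/4,040 = 0.8252.
Q* = √(2DS / (H(1 − d/p))) = √(2 × 176,500 × 365 / (5.57 × 0.8252)).
= √(128,845,000 / 4.5966) ≈ 5294.367.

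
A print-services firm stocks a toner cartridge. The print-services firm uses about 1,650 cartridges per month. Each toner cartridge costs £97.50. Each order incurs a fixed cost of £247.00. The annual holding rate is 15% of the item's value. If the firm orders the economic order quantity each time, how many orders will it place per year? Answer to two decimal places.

Annual demand D = 1,650 × 12 = 19,800.
Holding cost H = 0.15 × £97.50 = £14.6250 per unit per year.
The optimal lot size = √(2DS/H) = √(2 × 19,800 × 247 / 14.625) ≈ 817.80.
Orders per year = D / Q* = 19,800 / 817.80 ≈ 24.211.

N ≈ 24.21 orders per year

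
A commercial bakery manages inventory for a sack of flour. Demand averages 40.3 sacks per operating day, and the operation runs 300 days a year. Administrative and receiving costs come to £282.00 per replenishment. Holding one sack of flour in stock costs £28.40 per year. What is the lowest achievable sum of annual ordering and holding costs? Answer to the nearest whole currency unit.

TC* ≈ £13,916

Annual demand D = 40.3 × 300 = 12,090.
Q* = √(2DS/H) = √(2 × 12,090 × 282 / 28.4) ≈ 490.00.
At the optimum the two cost components are equal, so total cost = 2·(Q*/2)H = Q*·H.
Minimum total = √(2DSH) = √(2 × 12,090 × 282 × 28.4) ≈ 13915.918.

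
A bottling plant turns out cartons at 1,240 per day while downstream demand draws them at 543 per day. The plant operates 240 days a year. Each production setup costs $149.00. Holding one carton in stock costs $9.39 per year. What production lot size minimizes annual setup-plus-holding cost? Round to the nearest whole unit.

Q* ≈ 2,713 cartons

Annual demand D = 543 × 240 = 130,320.
Production build-up factor (1 − d/p) = 1 − 543/1,240 = 0.5621.
Q* = √(2DS / (H(1 − d/p))) = √(2 × 130,320 × 149 / (9.39 × 0.5621)).
= √(38,835,360 / 5.2781) ≈ 2712.535.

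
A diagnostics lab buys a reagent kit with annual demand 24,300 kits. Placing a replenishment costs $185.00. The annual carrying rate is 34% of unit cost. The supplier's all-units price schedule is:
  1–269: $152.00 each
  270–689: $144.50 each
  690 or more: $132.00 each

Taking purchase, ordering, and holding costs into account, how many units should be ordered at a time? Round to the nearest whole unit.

Q* ≈ 690 kits

Holding cost per unit per year at price C is H = 0.34·C.
Evaluate total cost at each tier's feasible EOQ or, if the EOQ is below the tier, at the tier's minimum quantity.
Tier 1 ($152.00): EOQ = 417.1 exceeds tier's upper bound 269, so this tier is dominated.
EOQ at $144.50 = 427.8 (feasible in tier 2): TC = 24,300×$144.50 + (24,300/427.8)×185 + (427.8/2)×0.34×$144.50 = $3,532,367.32.
EOQ at $132.00 = 447.6 < 690, so use break Q=690: TC = 24,300×$132.00 + (24,300/690.0)×185 + (690.0/2)×0.34×$132.00 = $3,229,598.82.
Lowest total cost is $3,229,598.82 at Q = 690.0.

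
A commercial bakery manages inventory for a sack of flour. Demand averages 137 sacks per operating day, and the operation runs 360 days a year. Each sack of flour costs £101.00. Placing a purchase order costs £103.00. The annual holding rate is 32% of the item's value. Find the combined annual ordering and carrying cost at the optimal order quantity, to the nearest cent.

TC* ≈ £18,120.94

Annual demand D = 137 × 360 = 49,320.
Holding cost H = 0.32 × £101.00 = £32.3200 per unit per year.
EOQ = √(2DS/H) = √(2 × 49,320 × 103 / 32.32) ≈ 560.67.
At the optimum the two cost components are equal, so total cost = 2·(Q*/2)H = Q*·H.
Minimum total = √(2DSH) = √(2 × 49,320 × 103 × 32.32) ≈ 18120.944.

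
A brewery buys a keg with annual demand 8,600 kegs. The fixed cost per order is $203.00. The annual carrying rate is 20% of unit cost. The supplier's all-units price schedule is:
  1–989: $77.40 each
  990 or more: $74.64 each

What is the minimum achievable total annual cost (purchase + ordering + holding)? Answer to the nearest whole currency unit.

TC* ≈ $651,057

Holding cost per unit per year at price C is H = 0.20·C.
Candidates are each tier's EOQ (if it falls in that tier) and each price-break quantity.
EOQ at $77.40 = 474.9 (feasible in tier 1): TC = 8,600×$77.40 + (8,600/474.9)×203 + (474.9/2)×0.20×$77.40 = $672,991.87.
EOQ at $74.64 = 483.6 < 990, so use break Q=990: TC = 8,600×$74.64 + (8,600/990.0)×203 + (990.0/2)×0.20×$74.64 = $651,056.79.
Lowest total cost among the candidates is at Q = 990.0.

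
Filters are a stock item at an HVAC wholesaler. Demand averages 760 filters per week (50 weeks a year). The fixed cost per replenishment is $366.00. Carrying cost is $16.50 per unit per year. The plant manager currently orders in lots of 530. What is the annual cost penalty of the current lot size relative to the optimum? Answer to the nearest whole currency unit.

Annual demand D = 760 × 50 = 38,000.
EOQ = √(2DS/H) = √(2 × 38,000 × 366 / 16.5) ≈ 1298.39.
Cost at Q* = (D/Q*)S + (Q*/2)H = √(2DSH) ≈ $21,423.45.
Cost at Q = 530: (38,000/530)×366 + (530/2)×16.5 = $26,241.51 + $4,372.50 = $30,614.01.
Excess = $30,614.01 − $21,423.45 = $9,190.56.

Extra cost ≈ $9,191 per year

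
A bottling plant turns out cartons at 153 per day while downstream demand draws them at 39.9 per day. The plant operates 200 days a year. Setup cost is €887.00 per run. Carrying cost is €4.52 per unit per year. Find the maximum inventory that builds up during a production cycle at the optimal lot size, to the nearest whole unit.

I_max ≈ 1,522 cartons

Annual demand D = 39.9 × 200 = 7,980.
Production build-up factor (1 − d/p) = 1 − 39.9/153 = 0.7392.
Q* = √(2DS / (H(1 − d/p))) = √(2 × 7,980 × 887 / (4.52 × 0.7392)).
= √(14,156,520 / 3.3413) ≈ 2058.370.
Maximum inventory = Q*(1 − d/p) = 2058.370 × 0.7392 ≈ 1521.579.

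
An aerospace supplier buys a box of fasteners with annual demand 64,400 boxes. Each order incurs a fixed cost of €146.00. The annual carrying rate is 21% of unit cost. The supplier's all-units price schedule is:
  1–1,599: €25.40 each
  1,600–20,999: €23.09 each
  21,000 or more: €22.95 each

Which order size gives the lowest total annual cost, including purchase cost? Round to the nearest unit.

Q* ≈ 1,969 boxes

Holding cost per unit per year at price C is H = 0.21·C.
For each price level, check whether its EOQ is feasible; otherwise the best quantity at that price is the breakpoint.
Tier 1 (€25.40): EOQ = 1877.6 exceeds tier's upper bound 1599, so this tier is dominated.
EOQ at €23.09 = 1969.3 (feasible in tier 2): TC = 64,400×€23.09 + (64,400/1969.3)×146 + (1969.3/2)×0.21×€23.09 = €1,496,544.96.
EOQ at €22.95 = 1975.3 < 21000, so use break Q=21000: TC = 64,400×€22.95 + (64,400/21000.0)×146 + (21000.0/2)×0.21×€22.95 = €1,529,032.48.
Lowest total cost is €1,496,544.96 at Q = 1969.3.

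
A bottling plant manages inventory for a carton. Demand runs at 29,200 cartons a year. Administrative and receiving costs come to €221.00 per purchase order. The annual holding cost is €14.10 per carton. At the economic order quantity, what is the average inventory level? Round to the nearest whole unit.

Average inventory ≈ 478 cartons

EOQ = √(2DS/H) = √(2 × 29,200 × 221 / 14.1) ≈ 956.74.
Average inventory = Q*/2 ≈ 956.74 / 2 = 478.369.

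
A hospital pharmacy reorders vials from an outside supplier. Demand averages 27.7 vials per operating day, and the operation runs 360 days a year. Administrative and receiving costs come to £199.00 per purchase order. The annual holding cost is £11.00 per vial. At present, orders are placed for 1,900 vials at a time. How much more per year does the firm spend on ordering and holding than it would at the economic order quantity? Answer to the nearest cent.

Annual demand D = 27.7 × 360 = 9,972.
EOQ = √(2DS/H) = √(2 × 9,972 × 199 / 11) ≈ 600.67.
Cost at Q* = (D/Q*)S + (Q*/2)H = √(2DSH) ≈ £6,607.38.
Cost at Q = 1,900: (9,972/1,900)×199 + (1,900/2)×11 = £1,044.44 + £10,450.00 = £11,494.44.
Excess = £11,494.44 − £6,607.38 = £4,887.06.

Extra cost ≈ £4,887.06 per year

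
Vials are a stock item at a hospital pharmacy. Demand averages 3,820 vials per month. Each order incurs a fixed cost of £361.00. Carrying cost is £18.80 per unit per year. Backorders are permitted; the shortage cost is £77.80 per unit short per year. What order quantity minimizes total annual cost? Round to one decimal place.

Annual demand D = 3,820 × 12 = 45,840.
With planned backorders, Q* = √(2DS/H) · √((H+B)/B).
√(2DS/H) = √(2 × 45,840 × 361 / 18.8) = 1326.820.
√((H+B)/B) = √((18.8+77.8)/77.8) = 1.1143.
Q* ≈ 1478.464.

Q* ≈ 1,478.5 vials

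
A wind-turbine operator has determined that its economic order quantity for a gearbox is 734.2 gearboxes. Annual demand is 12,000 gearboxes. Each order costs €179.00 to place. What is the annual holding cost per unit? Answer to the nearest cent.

H ≈ €7.97

The basic EOQ model gives Q* = √(2DS/H); rearrange for the unknown.
From Q* = √(2DS/H): H = 2DS / Q*² = 2 × 12,000 × 179 / 734.2² = 7.9696.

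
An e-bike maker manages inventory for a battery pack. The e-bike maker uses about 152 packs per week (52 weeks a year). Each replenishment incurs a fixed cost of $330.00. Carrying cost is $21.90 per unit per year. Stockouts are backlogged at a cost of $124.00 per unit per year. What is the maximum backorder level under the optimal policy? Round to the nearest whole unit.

S* ≈ 79 packs

Annual demand D = 152 × 52 = 7,904.
With planned backorders, Q* = √(2DS/H) · √((H+B)/B).
√(2DS/H) = √(2 × 7,904 × 330 / 21.9) = 488.060.
√((H+B)/B) = √((21.9+124)/124) = 1.0847.
Q* ≈ 529.408.
S* = Q* · H/(H+B) = 529.408 × 21.9/145.9 ≈ 79.466.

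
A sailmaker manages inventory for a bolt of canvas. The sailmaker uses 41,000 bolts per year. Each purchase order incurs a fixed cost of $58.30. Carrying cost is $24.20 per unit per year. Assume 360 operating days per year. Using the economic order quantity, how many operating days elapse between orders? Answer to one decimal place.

T ≈ 3.9 days

The optimal lot size = √(2DS/H) = √(2 × 41,000 × 58.3 / 24.2) ≈ 444.46.
Cycle time = Q*/D × 360 = 444.46 / 41,000 × 360 ≈ 3.903 days.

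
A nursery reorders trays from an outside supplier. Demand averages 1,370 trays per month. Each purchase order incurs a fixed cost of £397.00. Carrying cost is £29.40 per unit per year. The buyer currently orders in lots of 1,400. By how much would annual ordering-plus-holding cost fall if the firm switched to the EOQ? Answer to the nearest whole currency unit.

Extra cost ≈ £5,652 per year

Annual demand D = 1,370 × 12 = 16,440.
EOQ = √(2DS/H) = √(2 × 16,440 × 397 / 29.4) ≈ 666.33.
Cost at Q* = (D/Q*)S + (Q*/2)H = √(2DSH) ≈ £19,590.02.
Cost at Q = 1,400: (16,440/1,400)×397 + (1,400/2)×29.4 = £4,661.91 + £20,580.00 = £25,241.91.
Excess = £25,241.91 − £19,590.02 = £5,651.90.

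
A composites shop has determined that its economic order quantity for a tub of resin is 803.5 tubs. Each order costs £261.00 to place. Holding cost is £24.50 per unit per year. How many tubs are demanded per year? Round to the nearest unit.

Squaring Q* = √(2DS/H) gives Q*² = 2DS/H.
From Q* = √(2DS/H): D = Q*²H / (2S) = 803.5² × 24.5 / (2 × 261) = 30301.724.

D ≈ 30,302 tubs per year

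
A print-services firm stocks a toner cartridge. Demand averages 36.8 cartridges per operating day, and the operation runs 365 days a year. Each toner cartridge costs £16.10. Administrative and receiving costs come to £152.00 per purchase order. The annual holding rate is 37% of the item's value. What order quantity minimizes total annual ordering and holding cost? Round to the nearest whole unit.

Annual demand D = 36.8 × 365 = 13,432.
Holding cost H = 0.37 × £16.10 = £5.9570 per unit per year.
EOQ = √(2DS / H) = √(2 × 13,432 × 152 / 5.957).
= √(4,083,328 / 5.957) = √685,467.1815 ≈ 827.929.

Q* ≈ 828 cartridges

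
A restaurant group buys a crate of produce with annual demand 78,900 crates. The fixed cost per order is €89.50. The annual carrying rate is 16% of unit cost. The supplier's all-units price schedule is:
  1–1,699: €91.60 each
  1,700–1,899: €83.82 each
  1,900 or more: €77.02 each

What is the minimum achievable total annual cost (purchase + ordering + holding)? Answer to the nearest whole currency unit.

Holding cost per unit per year at price C is H = 0.16·C.
Evaluate total cost at each tier's feasible EOQ or, if the EOQ is below the tier, at the tier's minimum quantity.
EOQ at €91.60 = 981.7 (feasible in tier 1): TC = 78,900×€91.60 + (78,900/981.7)×89.5 + (981.7/2)×0.16×€91.60 = €7,241,627.08.
EOQ at €83.82 = 1026.2 < 1700, so use break Q=1700: TC = 78,900×€83.82 + (78,900/1700.0)×89.5 + (1700.0/2)×0.16×€83.82 = €6,628,951.37.
EOQ at €77.02 = 1070.5 < 1900, so use break Q=1900: TC = 78,900×€77.02 + (78,900/1900.0)×89.5 + (1900.0/2)×0.16×€77.02 = €6,092,301.65.
Lowest total cost among the candidates is at Q = 1900.0.

TC* ≈ €6,092,302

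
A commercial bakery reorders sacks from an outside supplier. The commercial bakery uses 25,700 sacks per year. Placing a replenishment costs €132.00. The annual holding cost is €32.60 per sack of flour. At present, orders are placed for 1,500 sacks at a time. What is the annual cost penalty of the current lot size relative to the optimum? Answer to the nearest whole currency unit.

EOQ = √(2DS/H) = √(2 × 25,700 × 132 / 32.6) ≈ 456.20.
Cost at Q* = (D/Q*)S + (Q*/2)H = √(2DSH) ≈ €14,872.27.
Cost at Q = 1,500: (25,700/1,500)×132 + (1,500/2)×32.6 = €2,261.60 + €24,450.00 = €26,711.60.
Excess = €26,711.60 − €14,872.27 = €11,839.33.

Extra cost ≈ €11,839 per year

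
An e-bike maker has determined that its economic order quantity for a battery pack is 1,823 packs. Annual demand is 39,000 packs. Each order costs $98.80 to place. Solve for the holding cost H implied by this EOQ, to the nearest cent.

Invert the EOQ relation Q*² = 2DS/H.
From Q* = √(2DS/H): H = 2DS / Q*² = 2 × 39,000 × 98.8 / 1,823² = 2.3189.

H ≈ $2.32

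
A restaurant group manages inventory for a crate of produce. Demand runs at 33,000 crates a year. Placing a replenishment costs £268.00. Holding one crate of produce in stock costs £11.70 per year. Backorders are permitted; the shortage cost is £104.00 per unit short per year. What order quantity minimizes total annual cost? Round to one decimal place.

Q* ≈ 1,296.9 crates

With planned backorders, Q* = √(2DS/H) · √((H+B)/B).
√(2DS/H) = √(2 × 33,000 × 268 / 11.7) = 1229.551.
√((H+B)/B) = √((11.7+104)/104) = 1.0548.
Q* ≈ 1296.870.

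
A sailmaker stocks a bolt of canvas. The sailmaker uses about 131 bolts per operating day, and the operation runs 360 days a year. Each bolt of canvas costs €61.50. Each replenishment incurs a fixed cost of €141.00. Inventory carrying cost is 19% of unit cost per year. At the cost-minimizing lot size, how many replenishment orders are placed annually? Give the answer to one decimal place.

Annual demand D = 131 × 360 = 47,160.
Holding cost H = 0.19 × €61.50 = €11.6850 per unit per year.
Q* = √(2DS/H) = √(2 × 47,160 × 141 / 11.685) ≈ 1066.83.
Orders per year = D / Q* = 47,160 / 1066.83 ≈ 44.206.

N ≈ 44.2 orders per year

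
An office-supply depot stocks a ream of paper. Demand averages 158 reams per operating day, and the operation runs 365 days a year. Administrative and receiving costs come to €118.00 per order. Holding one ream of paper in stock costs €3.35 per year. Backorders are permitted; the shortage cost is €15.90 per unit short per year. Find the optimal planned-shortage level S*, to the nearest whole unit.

S* ≈ 386 reams

Annual demand D = 158 × 365 = 57,670.
With planned backorders, Q* = √(2DS/H) · √((H+B)/B).
√(2DS/H) = √(2 × 57,670 × 118 / 3.35) = 2015.620.
√((H+B)/B) = √((3.35+15.9)/15.9) = 1.1003.
Q* ≈ 2217.815.
S* = Q* · H/(H+B) = 2217.815 × 3.35/19.25 ≈ 385.957.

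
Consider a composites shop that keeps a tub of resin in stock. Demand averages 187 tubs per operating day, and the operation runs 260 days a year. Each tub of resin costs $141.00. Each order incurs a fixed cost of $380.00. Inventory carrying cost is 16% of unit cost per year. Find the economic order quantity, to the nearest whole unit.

Q* ≈ 1,280 tubs

Annual demand D = 187 × 260 = 48,620.
Holding cost H = 0.16 × $141.00 = $22.5600 per unit per year.
EOQ = √(2DS / H) = √(2 × 48,620 × 380 / 22.56).
= √(36,951,200 / 22.56) = √1,637,907.8014 ≈ 1279.808.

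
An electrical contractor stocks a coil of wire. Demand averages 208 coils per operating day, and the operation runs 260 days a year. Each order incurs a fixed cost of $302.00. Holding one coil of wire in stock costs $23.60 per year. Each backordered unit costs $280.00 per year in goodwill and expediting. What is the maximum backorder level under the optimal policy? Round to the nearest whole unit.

Annual demand D = 208 × 260 = 54,080.
With planned backorders, Q* = √(2DS/H) · √((H+B)/B).
√(2DS/H) = √(2 × 54,080 × 302 / 23.6) = 1176.470.
√((H+B)/B) = √((23.6+280)/280) = 1.0413.
Q* ≈ 1225.047.
S* = Q* · H/(H+B) = 1225.047 × 23.6/303.6 ≈ 95.228.

S* ≈ 95 coils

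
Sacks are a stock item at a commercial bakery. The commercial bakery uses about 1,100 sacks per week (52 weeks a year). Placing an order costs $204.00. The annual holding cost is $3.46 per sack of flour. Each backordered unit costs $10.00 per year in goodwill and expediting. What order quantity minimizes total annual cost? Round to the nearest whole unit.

Q* ≈ 3,013 sacks

Annual demand D = 1,100 × 52 = 57,200.
With planned backorders, Q* = √(2DS/H) · √((H+B)/B).
√(2DS/H) = √(2 × 57,200 × 204 / 3.46) = 2597.108.
√((H+B)/B) = √((3.46+10)/10) = 1.1602.
Q* ≈ 3013.093.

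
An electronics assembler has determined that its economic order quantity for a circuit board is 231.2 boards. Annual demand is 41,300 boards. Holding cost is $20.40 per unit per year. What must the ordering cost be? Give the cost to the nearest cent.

Squaring Q* = √(2DS/H) gives Q*² = 2DS/H.
From Q* = √(2DS/H): S = Q*²H / (2D) = 231.2² × 20.4 / (2 × 41,300) = 13.2016.

S ≈ $13.20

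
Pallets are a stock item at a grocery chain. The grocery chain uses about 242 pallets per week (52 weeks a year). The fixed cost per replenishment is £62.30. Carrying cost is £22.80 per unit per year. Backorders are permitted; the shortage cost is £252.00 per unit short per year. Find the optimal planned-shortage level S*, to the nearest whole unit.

S* ≈ 23 pallets

Annual demand D = 242 × 52 = 12,584.
With planned backorders, Q* = √(2DS/H) · √((H+B)/B).
√(2DS/H) = √(2 × 12,584 × 62.3 / 22.8) = 262.241.
√((H+B)/B) = √((22.8+252)/252) = 1.0443.
Q* ≈ 273.848.
S* = Q* · H/(H+B) = 273.848 × 22.8/274.8 ≈ 22.721.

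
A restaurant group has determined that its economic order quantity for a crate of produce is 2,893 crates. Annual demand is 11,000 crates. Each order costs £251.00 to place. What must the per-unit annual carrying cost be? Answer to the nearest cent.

H ≈ £0.66

Squaring Q* = √(2DS/H) gives Q*² = 2DS/H.
From Q* = √(2DS/H): H = 2DS / Q*² = 2 × 11,000 × 251 / 2,893² = 0.6598.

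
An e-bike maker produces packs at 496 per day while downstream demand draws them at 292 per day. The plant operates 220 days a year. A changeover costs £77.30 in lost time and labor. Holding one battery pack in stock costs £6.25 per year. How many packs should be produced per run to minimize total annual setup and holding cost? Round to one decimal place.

Annual demand D = 292 × 220 = 64,240.
Production build-up factor (1 − d/p) = 1 − 292/496 = 0.4113.
Q* = √(2DS / (H(1 − d/p))) = √(2 × 64,240 × 77.3 / (6.25 × 0.4113)).
= √(9,931,504 / 2.5706) ≈ 1965.591.

Q* ≈ 1,965.6 packs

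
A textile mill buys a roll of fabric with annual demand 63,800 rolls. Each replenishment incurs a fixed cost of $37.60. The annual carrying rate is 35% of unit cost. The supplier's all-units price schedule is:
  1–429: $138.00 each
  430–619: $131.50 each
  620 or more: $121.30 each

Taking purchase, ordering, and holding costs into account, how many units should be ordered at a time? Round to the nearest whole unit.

Q* ≈ 620 rolls

Holding cost per unit per year at price C is H = 0.35·C.
For each price level, check whether its EOQ is feasible; otherwise the best quantity at that price is the breakpoint.
EOQ at $138.00 = 315.2 (feasible in tier 1): TC = 63,800×$138.00 + (63,800/315.2)×37.6 + (315.2/2)×0.35×$138.00 = $8,819,622.74.
EOQ at $131.50 = 322.9 < 430, so use break Q=430: TC = 63,800×$131.50 + (63,800/430.0)×37.6 + (430.0/2)×0.35×$131.50 = $8,405,174.17.
EOQ at $121.30 = 336.2 < 620, so use break Q=620: TC = 63,800×$121.30 + (63,800/620.0)×37.6 + (620.0/2)×0.35×$121.30 = $7,755,970.21.
Lowest total cost is $7,755,970.21 at Q = 620.0.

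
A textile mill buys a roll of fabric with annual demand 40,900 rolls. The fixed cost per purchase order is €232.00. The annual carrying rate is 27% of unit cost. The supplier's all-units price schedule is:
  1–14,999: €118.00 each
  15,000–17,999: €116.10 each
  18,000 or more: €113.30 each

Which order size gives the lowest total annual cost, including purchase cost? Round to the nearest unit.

Holding cost per unit per year at price C is H = 0.27·C.
For each price level, check whether its EOQ is feasible; otherwise the best quantity at that price is the breakpoint.
EOQ at €118.00 = 771.8 (feasible in tier 1): TC = 40,900×€118.00 + (40,900/771.8)×232 + (771.8/2)×0.27×€118.00 = €4,850,789.15.
EOQ at €116.10 = 778.1 < 15000, so use break Q=15000: TC = 40,900×€116.10 + (40,900/15000.0)×232 + (15000.0/2)×0.27×€116.10 = €4,984,225.09.
EOQ at €113.30 = 787.6 < 18000, so use break Q=18000: TC = 40,900×€113.30 + (40,900/18000.0)×232 + (18000.0/2)×0.27×€113.30 = €4,909,816.16.
Lowest total cost is €4,850,789.15 at Q = 771.8.

Q* ≈ 772 rolls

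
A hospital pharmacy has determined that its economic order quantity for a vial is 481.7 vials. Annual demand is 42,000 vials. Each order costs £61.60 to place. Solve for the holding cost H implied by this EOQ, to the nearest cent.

Squaring Q* = √(2DS/H) gives Q*² = 2DS/H.
From Q* = √(2DS/H): H = 2DS / Q*² = 2 × 42,000 × 61.6 / 481.7² = 22.3001.

H ≈ £22.30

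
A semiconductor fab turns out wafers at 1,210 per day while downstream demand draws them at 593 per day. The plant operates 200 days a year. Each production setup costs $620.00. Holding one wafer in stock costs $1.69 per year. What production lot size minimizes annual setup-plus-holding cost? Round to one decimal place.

Annual demand D = 593 × 200 = 118,600.
Production build-up factor (1 − d/p) = 1 − 593/1,210 = 0.5099.
Q* = √(2DS / (H(1 − d/p))) = √(2 × 118,600 × 620 / (1.69 × 0.5099)).
= √(147,064,000 / 0.8618) ≈ 13063.512.

Q* ≈ 13,063.5 wafers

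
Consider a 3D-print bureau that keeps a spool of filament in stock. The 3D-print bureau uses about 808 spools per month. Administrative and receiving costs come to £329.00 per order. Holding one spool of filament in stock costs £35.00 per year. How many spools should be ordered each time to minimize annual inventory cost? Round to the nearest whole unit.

Annual demand D = 808 × 12 = 9,696.
EOQ = √(2DS / H) = √(2 × 9,696 × 329 / 35).
= √(6,379,968 / 35) = √182,284.8 ≈ 426.948.

Q* ≈ 427 spools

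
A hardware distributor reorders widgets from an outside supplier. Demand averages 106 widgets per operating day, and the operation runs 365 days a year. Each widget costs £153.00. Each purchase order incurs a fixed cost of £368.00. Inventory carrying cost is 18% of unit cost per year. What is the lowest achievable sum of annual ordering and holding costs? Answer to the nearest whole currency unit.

Annual demand D = 106 × 365 = 38,690.
Holding cost H = 0.18 × £153.00 = £27.5400 per unit per year.
Q* = √(2DS/H) = √(2 × 38,690 × 368 / 27.54) ≈ 1016.85.
At the optimum the two cost components are equal, so total cost = 2·(Q*/2)H = Q*·H.
Minimum total = √(2DSH) = √(2 × 38,690 × 368 × 27.54) ≈ 28004.011.

TC* ≈ £28,004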